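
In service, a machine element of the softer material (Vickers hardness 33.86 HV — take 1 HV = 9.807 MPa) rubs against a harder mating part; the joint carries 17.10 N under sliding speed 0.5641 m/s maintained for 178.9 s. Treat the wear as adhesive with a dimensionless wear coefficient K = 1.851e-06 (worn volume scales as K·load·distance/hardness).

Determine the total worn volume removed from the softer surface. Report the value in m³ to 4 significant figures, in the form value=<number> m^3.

value=9.619e-12 m^3

Every step carries full float precision; intermediates appear rounded. Rounded once at the end, at four significant figures.
Convert: Sliding distance L = v·t = 0.5641 m/s × 178.9 s = 100.9 m.
Convert: Hardness H = 33.86 HV × 9.807 MPa/HV = 332.1 MPa = 3.321e+08 Pa.
Restated in SI base units: W = 17.10 N, H = 3.321e+08 Pa, K = 1.851e-06.
Archard volume V = K·W·L/H = 1.851e-06 · 17.10 · 100.9 / 3.321e+08 = 9.619e-12 m³.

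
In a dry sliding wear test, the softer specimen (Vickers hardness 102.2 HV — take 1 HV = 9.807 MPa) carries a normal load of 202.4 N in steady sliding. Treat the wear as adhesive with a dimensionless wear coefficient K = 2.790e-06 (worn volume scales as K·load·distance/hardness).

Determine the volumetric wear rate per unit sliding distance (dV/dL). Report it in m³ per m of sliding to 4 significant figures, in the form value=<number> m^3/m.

Intermediates are shown rounded. The computation holds full float precision, and a lone final rounding to 4 significant figures.
Convert: Hardness H = 102.2 HV × 9.807 MPa/HV = 1002 MPa = 1.002e+09 Pa.
As SI base values: W = 202.4 N, H = 1.002e+09 Pa, K = 2.790e-06.
Rate of wear dV/dL = K·W/H, so: 2.790e-06 · 202.4 / 1.002e+09 = 5.634e-13 m³/m.

value=5.634e-13 m^3/m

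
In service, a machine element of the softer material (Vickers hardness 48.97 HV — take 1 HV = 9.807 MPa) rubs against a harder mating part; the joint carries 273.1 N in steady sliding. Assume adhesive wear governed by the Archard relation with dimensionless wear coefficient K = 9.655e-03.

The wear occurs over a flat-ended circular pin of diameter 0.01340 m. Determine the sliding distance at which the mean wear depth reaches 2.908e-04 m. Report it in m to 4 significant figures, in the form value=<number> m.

The algebra holds full precision; quoted intermediates are rounded — rounded just once to 4 significant digits.
Convert: Hardness H = 48.97 HV × 9.807 MPa/HV = 480.2 MPa = 4.802e+08 Pa.
Convert: Contact area A = π·d²/4 = π·(0.01340 m)²/4 = 1.410e-04 m².
In SI base units, W = 273.1 N, H = 4.802e+08 Pa, K = 9.655e-03.
Allowed volume V_lim = h_lim·A = 2.908e-04 · 1.410e-04 = 4.101e-08 m³.
So the life L = V_lim·H/(K·W) = 4.101e-08 · 4.802e+08 / (9.655e-03 · 273.1) = 7.469 m.

value=7.469 m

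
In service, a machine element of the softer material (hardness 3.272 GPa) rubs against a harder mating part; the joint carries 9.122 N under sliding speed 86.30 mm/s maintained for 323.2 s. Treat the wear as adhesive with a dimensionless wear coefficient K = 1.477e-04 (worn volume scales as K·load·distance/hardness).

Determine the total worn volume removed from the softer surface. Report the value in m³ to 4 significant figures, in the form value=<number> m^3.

value=1.149e-11 m^3

Each operation runs at full precision, and displayed values are rounded, and one final rounding to four significant digits.
Sliding speed v = 86.30 mm/s = 0.08630 m/s. Path length L = v·t = 0.08630 m/s × 323.2 s = 27.89 m.
Hardness H = 3.272 GPa = 3.272e+09 Pa.
SI base units throughout: W = 9.122 N, H = 3.272e+09 Pa, K = 1.477e-04.
Worn volume V = K·W·L/H = 1.477e-04 · 9.122 · 27.89 / 3.272e+09 = 1.149e-11 m³.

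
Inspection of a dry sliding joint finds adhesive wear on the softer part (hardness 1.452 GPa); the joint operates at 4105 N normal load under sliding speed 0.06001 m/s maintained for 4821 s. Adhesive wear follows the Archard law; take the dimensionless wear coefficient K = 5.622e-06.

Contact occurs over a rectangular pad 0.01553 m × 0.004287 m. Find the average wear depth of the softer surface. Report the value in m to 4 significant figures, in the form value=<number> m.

value=6.907e-05 m

Intermediate values are shown rounded, and all arithmetic runs at full float precision — one last rounding, at four significant digits.
Distance covered L = v·t = 0.06001 m/s × 4821 s = 289.3 m.
Hardness H = 1.452 GPa = 1.452e+09 Pa.
Contact area A = 0.01553 m × 0.004287 m = 6.658e-05 m².
As SI base values: W = 4105 N, H = 1.452e+09 Pa, K = 5.622e-06.
Archard relation: V = K·W·L/H = 5.622e-06 · 4105 · 289.3 / 1.452e+09 = 4.598e-09 m³.
Depth h = V/A = 4.598e-09 / 6.658e-05 = 6.907e-05 m.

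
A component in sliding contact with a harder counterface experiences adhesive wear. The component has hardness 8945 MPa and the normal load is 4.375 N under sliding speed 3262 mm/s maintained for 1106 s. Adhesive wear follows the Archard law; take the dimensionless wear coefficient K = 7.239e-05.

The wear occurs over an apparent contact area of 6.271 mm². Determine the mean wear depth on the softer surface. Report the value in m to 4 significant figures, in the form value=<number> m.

value=2.037e-05 m

The intermediates appear rounded; the computation carries exact precision. Rounded once at the end, at 4 significant digits.
Convert: Sliding speed v = 3262 mm/s = 3.262 m/s. Distance L = v·t = 3.262 m/s × 1106 s = 3608 m.
Convert: Hardness H = 8945 MPa = 8.945e+09 Pa.
Convert: Contact area A = 6.271 mm² = 6.271e-06 m².
Working in SI base units: W = 4.375 N, H = 8.945e+09 Pa, K = 7.239e-05.
Archard relation: V = K·W·L/H = 7.239e-05 · 4.375 · 3608 / 8.945e+09 = 1.277e-10 m³.
Depth of wear h = V/A = 1.277e-10 / 6.271e-06 = 2.037e-05 m.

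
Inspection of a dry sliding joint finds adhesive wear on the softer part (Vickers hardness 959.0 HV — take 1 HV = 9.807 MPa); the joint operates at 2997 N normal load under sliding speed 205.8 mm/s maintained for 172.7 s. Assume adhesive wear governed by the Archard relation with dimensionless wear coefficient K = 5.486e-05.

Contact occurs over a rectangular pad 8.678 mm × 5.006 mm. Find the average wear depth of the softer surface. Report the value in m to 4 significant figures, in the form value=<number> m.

value=1.430e-05 m

The intermediates are printed rounded; all working math carries full float precision. Rounded just once: four significant digits.
Convert: Sliding speed v = 205.8 mm/s = 0.2058 m/s. The distance L = v·t = 0.2058 m/s × 172.7 s = 35.54 m.
Convert: Hardness H = 959.0 HV × 9.807 MPa/HV = 9405 MPa = 9.405e+09 Pa.
Convert: Pad sides 8.678 mm × 5.006 mm = 0.008678 m × 0.005006 m. Contact area A = 0.008678 m × 0.005006 m = 4.344e-05 m².
SI base units throughout: W = 2997 N, H = 9.405e+09 Pa, K = 5.486e-05.
Archard volume V = K·W·L/H = 5.486e-05 · 2997 · 35.54 / 9.405e+09 = 6.213e-10 m³.
Mean wear depth h = V/A = 6.213e-10 / 4.344e-05 = 1.430e-05 m.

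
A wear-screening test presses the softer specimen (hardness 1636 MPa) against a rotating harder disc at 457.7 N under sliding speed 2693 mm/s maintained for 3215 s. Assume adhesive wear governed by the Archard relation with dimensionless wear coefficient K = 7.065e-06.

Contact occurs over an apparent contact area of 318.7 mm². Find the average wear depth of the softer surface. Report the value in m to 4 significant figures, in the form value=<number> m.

value=5.370e-05 m

The algebra maintains full precision — intermediate values are displayed rounded. Rounded once at the end to four significant digits.
Convert: Sliding speed v = 2693 mm/s = 2.693 m/s. Path length L = v·t = 2.693 m/s × 3215 s = 8658 m.
Convert: Hardness H = 1636 MPa = 1.636e+09 Pa.
Convert: Contact area A = 318.7 mm² = 3.187e-04 m².
Working in SI base units: W = 457.7 N, H = 1.636e+09 Pa, K = 7.065e-06.
Wear volume V = K·W·L/H = 7.065e-06 · 457.7 · 8658 / 1.636e+09 = 1.711e-08 m³.
Depth of wear h = V/A = 1.711e-08 / 3.187e-04 = 5.370e-05 m.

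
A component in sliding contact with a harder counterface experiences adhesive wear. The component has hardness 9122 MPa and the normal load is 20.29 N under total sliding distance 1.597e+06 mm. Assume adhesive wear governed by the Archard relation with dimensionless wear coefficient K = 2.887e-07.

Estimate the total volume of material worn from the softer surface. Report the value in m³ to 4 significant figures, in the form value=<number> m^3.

value=1.026e-12 m^3

The algebra carries full float precision, and the intermediates appear rounded — rounded just once: four significant figures.
The distance L = 1.597e+06 mm = 1597 m.
Hardness H = 9122 MPa = 9.122e+09 Pa.
Collected in SI base units: W = 20.29 N, H = 9.122e+09 Pa, K = 2.887e-07.
The Archard volume V = K·W·L/H = 2.887e-07 · 20.29 · 1597 / 9.122e+09 = 1.026e-12 m³.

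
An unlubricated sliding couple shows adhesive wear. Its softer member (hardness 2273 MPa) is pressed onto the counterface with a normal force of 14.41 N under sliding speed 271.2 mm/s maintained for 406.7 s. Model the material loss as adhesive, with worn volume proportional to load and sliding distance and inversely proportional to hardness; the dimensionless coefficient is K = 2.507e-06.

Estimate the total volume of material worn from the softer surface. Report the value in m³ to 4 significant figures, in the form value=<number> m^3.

The algebra runs at full float precision. Intermediates are shown rounded; a lone final rounding to four significant figures.
Convert: Sliding speed v = 271.2 mm/s = 0.2712 m/s. Distance L = v·t = 0.2712 m/s × 406.7 s = 110.3 m.
Convert: Hardness H = 2273 MPa = 2.273e+09 Pa.
Collected in SI base units: W = 14.41 N, H = 2.273e+09 Pa, K = 2.507e-06.
Volume removed: V = K·W·L/H = 2.507e-06 · 14.41 · 110.3 / 2.273e+09 = 1.753e-12 m³.

value=1.753e-12 m^3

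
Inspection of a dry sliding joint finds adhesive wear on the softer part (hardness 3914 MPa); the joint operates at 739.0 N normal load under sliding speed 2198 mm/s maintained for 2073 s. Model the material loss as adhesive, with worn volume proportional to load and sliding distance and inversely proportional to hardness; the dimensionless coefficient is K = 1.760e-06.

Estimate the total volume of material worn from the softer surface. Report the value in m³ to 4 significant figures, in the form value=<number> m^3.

value=1.514e-09 m^3

The intermediates are displayed rounded. Every step keeps exact precision, and a single final rounding: four significant digits.
Convert: Sliding speed v = 2198 mm/s = 2.198 m/s. Distance covered L = v·t = 2.198 m/s × 2073 s = 4556 m.
Convert: Hardness H = 3914 MPa = 3.914e+09 Pa.
Expressed in SI base units: W = 739.0 N, H = 3.914e+09 Pa, K = 1.760e-06.
Archard relation: V = K·W·L/H = 1.760e-06 · 739.0 · 4556 / 3.914e+09 = 1.514e-09 m³.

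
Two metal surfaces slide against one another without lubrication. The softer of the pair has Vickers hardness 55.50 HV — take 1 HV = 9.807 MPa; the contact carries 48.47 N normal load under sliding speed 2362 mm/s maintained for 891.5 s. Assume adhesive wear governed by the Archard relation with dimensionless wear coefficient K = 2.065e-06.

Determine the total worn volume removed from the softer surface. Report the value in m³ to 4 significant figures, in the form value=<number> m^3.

The algebra holds exact precision; intermediate values are shown rounded; rounded just once to 4 significant digits.
Convert: Sliding speed v = 2362 mm/s = 2.362 m/s. Total distance L = v·t = 2.362 m/s × 891.5 s = 2106 m.
Convert: Hardness H = 55.50 HV × 9.807 MPa/HV = 544.3 MPa = 5.443e+08 Pa.
As SI base values: W = 48.47 N, H = 5.443e+08 Pa, K = 2.065e-06.
Volume removed: V = K·W·L/H = 2.065e-06 · 48.47 · 2106 / 5.443e+08 = 3.872e-10 m³.

value=3.872e-10 m^3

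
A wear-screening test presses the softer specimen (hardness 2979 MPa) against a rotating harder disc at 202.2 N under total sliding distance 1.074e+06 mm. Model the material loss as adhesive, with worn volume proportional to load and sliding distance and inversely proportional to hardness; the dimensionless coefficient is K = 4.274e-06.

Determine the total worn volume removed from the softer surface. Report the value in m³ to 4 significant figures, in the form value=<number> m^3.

value=3.116e-10 m^3

Intermediates are shown rounded, and the algebra runs at full precision. Rounded once at the end, at 4 significant figures.
Distance covered L = 1.074e+06 mm = 1074 m.
Hardness H = 2979 MPa = 2.979e+09 Pa.
As SI base values: W = 202.2 N, H = 2.979e+09 Pa, K = 4.274e-06.
Archard relation: V = K·W·L/H = 4.274e-06 · 202.2 · 1074 / 2.979e+09 = 3.116e-10 m³.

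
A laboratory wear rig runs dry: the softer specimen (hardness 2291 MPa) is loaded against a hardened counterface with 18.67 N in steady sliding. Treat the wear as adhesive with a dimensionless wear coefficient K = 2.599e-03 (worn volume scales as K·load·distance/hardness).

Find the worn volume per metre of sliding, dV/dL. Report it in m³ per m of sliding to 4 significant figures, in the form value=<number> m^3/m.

Every step holds full precision. Printed values are rounded; rounded just once to 4 significant digits.
Hardness H = 2291 MPa = 2.291e+09 Pa.
SI base units throughout: W = 18.67 N, H = 2.291e+09 Pa, K = 2.599e-03.
The wear rate dV/dL = K·W/H (independent of L): 2.599e-03 · 18.67 / 2.291e+09 = 2.118e-11 m³/m.

value=2.118e-11 m^3/m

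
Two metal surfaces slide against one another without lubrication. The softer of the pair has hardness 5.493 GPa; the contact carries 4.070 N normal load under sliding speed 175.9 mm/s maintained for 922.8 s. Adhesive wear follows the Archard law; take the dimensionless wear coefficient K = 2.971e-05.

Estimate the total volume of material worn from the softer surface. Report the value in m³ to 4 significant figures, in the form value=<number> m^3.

value=3.573e-12 m^3

Intermediates are shown rounded. The computation carries exact precision; rounded once at the end, at four significant digits.
Convert: Sliding speed v = 175.9 mm/s = 0.1759 m/s. Total distance L = v·t = 0.1759 m/s × 922.8 s = 162.3 m.
Convert: Hardness H = 5.493 GPa = 5.493e+09 Pa.
Expressed in SI base units: W = 4.070 N, H = 5.493e+09 Pa, K = 2.971e-05.
Archard relation: V = K·W·L/H = 2.971e-05 · 4.070 · 162.3 / 5.493e+09 = 3.573e-12 m³.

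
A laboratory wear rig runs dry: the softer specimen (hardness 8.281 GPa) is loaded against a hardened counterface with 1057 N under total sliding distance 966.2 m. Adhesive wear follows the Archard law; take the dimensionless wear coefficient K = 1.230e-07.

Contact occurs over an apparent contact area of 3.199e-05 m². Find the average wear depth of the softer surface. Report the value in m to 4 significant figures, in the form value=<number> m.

value=4.742e-07 m

Intermediate values are shown rounded. All arithmetic holds full float precision. Rounded just once to 4 significant digits.
Convert: Hardness H = 8.281 GPa = 8.281e+09 Pa.
SI base units throughout: W = 1057 N, H = 8.281e+09 Pa, K = 1.230e-07.
Archard relation: V = K·W·L/H = 1.230e-07 · 1057 · 966.2 / 8.281e+09 = 1.517e-11 m³.
Depth of wear h = V/A = 1.517e-11 / 3.199e-05 = 4.742e-07 m.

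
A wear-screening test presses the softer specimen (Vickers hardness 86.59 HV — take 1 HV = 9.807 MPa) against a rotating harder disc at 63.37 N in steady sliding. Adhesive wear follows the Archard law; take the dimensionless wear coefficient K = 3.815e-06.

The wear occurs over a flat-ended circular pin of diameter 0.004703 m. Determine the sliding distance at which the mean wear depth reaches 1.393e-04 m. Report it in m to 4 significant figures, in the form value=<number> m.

The intermediates appear rounded — all arithmetic maintains exact precision; a single final rounding: 4 significant figures.
Hardness H = 86.59 HV × 9.807 MPa/HV = 849.2 MPa = 8.492e+08 Pa.
Contact area A = π·d²/4 = π·(0.004703 m)²/4 = 1.737e-05 m².
SI base units throughout: W = 63.37 N, H = 8.492e+08 Pa, K = 3.815e-06.
Allowed volume V_lim = h_lim·A = 1.393e-04 · 1.737e-05 = 2.420e-09 m³.
Thus life L = V_lim·H/(K·W) = 2.420e-09 · 8.492e+08 / (3.815e-06 · 63.37) = 8500 m.

value=8500 m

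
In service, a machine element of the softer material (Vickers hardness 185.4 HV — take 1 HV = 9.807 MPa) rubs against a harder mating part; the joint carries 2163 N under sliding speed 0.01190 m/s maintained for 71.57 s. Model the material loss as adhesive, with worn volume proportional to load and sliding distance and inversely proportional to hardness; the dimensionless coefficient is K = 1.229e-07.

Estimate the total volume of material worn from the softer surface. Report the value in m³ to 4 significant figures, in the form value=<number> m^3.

value=1.245e-13 m^3

All working math carries full float precision, and intermediates are shown rounded. Rounded just once, at 4 significant digits.
Path length L = v·t = 0.01190 m/s × 71.57 s = 0.8517 m.
Hardness H = 185.4 HV × 9.807 MPa/HV = 1818 MPa = 1.818e+09 Pa.
SI base units throughout: W = 2163 N, H = 1.818e+09 Pa, K = 1.229e-07.
Worn volume V = K·W·L/H = 1.229e-07 · 2163 · 0.8517 / 1.818e+09 = 1.245e-13 m³.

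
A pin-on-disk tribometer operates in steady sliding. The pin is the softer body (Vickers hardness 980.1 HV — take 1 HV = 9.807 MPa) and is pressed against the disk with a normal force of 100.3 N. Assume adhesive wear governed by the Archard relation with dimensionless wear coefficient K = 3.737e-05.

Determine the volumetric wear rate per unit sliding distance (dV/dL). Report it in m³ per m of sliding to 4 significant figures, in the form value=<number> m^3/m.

The intermediates are printed rounded — the computation holds exact precision; a lone final rounding, at four significant figures.
Convert: Hardness H = 980.1 HV × 9.807 MPa/HV = 9612 MPa = 9.612e+09 Pa.
Working in SI base units: W = 100.3 N, H = 9.612e+09 Pa, K = 3.737e-05.
The wear rate dV/dL = K·W/H (no L dependence): 3.737e-05 · 100.3 / 9.612e+09 = 3.900e-13 m³/m.

value=3.900e-13 m^3/m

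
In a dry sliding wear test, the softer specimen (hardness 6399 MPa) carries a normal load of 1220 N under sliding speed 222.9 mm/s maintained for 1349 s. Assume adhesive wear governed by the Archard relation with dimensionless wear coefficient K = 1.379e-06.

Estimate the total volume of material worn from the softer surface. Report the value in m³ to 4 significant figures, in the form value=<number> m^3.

value=7.906e-11 m^3

Shown intermediates are rounded. Each operation holds full precision, and rounded just once: 4 significant digits.
Sliding speed v = 222.9 mm/s = 0.2229 m/s. Distance covered L = v·t = 0.2229 m/s × 1349 s = 300.7 m.
Hardness H = 6399 MPa = 6.399e+09 Pa.
Collected in SI base units: W = 1220 N, H = 6.399e+09 Pa, K = 1.379e-06.
Archard volume V = K·W·L/H = 1.379e-06 · 1220 · 300.7 / 6.399e+09 = 7.906e-11 m³.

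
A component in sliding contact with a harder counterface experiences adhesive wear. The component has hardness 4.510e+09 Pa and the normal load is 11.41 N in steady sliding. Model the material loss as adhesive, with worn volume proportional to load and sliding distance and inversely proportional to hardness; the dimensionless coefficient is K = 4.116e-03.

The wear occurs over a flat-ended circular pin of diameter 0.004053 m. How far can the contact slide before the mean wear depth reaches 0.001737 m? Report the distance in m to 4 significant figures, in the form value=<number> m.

value=2152 m

Intermediate values appear rounded, and the algebra runs at full precision — a single final rounding: four significant digits.
Contact area A = π·d²/4 = π·(0.004053 m)²/4 = 1.290e-05 m².
As SI base values: W = 11.41 N, H = 4.510e+09 Pa, K = 4.116e-03.
At the depth limit, V_lim = h_lim·A = 0.001737 · 1.290e-05 = 2.241e-08 m³.
Life L = V_lim·H/(K·W) = 2.241e-08 · 4.510e+09 / (4.116e-03 · 11.41) = 2152 m.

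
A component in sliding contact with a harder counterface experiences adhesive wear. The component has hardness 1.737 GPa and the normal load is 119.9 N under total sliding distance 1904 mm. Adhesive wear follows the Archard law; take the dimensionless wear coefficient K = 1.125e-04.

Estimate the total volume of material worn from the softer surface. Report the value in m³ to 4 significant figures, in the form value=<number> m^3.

Shown intermediates are rounded; all working math keeps full float precision — one last rounding to four significant digits.
Distance covered L = 1904 mm = 1.904 m.
Hardness H = 1.737 GPa = 1.737e+09 Pa.
In SI base units, W = 119.9 N, H = 1.737e+09 Pa, K = 1.125e-04.
Apply Archard: V = K·W·L/H = 1.125e-04 · 119.9 · 1.904 / 1.737e+09 = 1.479e-11 m³.

value=1.479e-11 m^3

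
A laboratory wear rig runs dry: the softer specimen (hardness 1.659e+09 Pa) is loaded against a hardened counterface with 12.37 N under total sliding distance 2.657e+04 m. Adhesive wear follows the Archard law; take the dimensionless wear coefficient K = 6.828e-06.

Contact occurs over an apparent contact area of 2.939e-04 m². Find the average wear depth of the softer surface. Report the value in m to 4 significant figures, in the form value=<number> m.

Quoted intermediates are rounded — every step runs at exact precision; one final rounding, at 4 significant figures.
As SI base values: W = 12.37 N, H = 1.659e+09 Pa, K = 6.828e-06.
By Archard's law, V = K·W·L/H = 6.828e-06 · 12.37 · 2.657e+04 / 1.659e+09 = 1.353e-09 m³.
Depth h = V/A = 1.353e-09 / 2.939e-04 = 4.603e-06 m.

value=4.603e-06 m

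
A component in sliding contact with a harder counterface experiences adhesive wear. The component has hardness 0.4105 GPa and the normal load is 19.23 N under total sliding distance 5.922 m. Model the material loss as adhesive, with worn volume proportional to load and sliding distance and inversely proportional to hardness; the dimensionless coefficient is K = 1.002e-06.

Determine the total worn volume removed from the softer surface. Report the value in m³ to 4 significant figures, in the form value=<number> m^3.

value=2.780e-13 m^3

Printed values are rounded — the computation runs at exact precision. Rounded once at the end, at four significant figures.
Convert: Hardness H = 0.4105 GPa = 4.105e+08 Pa.
Collected in SI base units: W = 19.23 N, H = 4.105e+08 Pa, K = 1.002e-06.
Archard relation: V = K·W·L/H = 1.002e-06 · 19.23 · 5.922 / 4.105e+08 = 2.780e-13 m³.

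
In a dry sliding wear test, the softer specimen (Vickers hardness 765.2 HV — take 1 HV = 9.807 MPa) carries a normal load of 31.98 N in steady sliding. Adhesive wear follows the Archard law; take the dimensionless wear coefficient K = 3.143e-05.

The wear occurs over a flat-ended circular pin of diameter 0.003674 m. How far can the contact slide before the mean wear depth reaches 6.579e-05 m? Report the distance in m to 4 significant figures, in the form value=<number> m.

value=5207 m

The algebra carries exact precision; intermediates appear rounded — rounded just once: 4 significant digits.
Hardness H = 765.2 HV × 9.807 MPa/HV = 7504 MPa = 7.504e+09 Pa.
Contact area A = π·d²/4 = π·(0.003674 m)²/4 = 1.060e-05 m².
Expressed in SI base units: W = 31.98 N, H = 7.504e+09 Pa, K = 3.143e-05.
Volume at the limit: V_lim = h_lim·A = 6.579e-05 · 1.060e-05 = 6.975e-10 m³.
Inverting, life L = V_lim·H/(K·W) = 6.975e-10 · 7.504e+09 / (3.143e-05 · 31.98) = 5207 m.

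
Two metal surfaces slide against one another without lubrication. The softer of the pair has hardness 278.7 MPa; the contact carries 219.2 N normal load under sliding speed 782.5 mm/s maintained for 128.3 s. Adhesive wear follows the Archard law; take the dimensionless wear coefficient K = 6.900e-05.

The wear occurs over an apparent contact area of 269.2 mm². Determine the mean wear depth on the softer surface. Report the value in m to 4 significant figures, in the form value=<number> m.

value=2.024e-05 m

Intermediates are displayed rounded; the computation runs at full float precision — a single final rounding: four significant digits.
Convert: Sliding speed v = 782.5 mm/s = 0.7825 m/s. Distance L = v·t = 0.7825 m/s × 128.3 s = 100.4 m.
Convert: Hardness H = 278.7 MPa = 2.787e+08 Pa.
Convert: Contact area A = 269.2 mm² = 2.692e-04 m².
Collected in SI base units: W = 219.2 N, H = 2.787e+08 Pa, K = 6.900e-05.
The Archard volume V = K·W·L/H = 6.900e-05 · 219.2 · 100.4 / 2.787e+08 = 5.448e-09 m³.
Wear depth h = V/A = 5.448e-09 / 2.692e-04 = 2.024e-05 m.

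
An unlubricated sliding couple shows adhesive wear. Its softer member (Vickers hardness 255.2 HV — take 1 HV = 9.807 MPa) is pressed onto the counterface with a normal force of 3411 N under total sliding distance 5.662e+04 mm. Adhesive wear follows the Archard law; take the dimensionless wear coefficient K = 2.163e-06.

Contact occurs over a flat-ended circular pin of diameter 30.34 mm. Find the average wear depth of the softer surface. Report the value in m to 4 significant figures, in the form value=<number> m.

The computation maintains exact precision, and intermediate values appear rounded — rounded just once, at 4 significant digits.
Convert: The distance L = 5.662e+04 mm = 56.62 m.
Convert: Hardness H = 255.2 HV × 9.807 MPa/HV = 2503 MPa = 2.503e+09 Pa.
Convert: Pin diameter d = 30.34 mm = 0.03034 m. Contact area A = π·d²/4 = π·(0.03034 m)²/4 = 7.230e-04 m².
Working in SI base units: W = 3411 N, H = 2.503e+09 Pa, K = 2.163e-06.
The Archard volume V = K·W·L/H = 2.163e-06 · 3411 · 56.62 / 2.503e+09 = 1.669e-10 m³.
Wear depth h = V/A = 1.669e-10 / 7.230e-04 = 2.309e-07 m.

value=2.309e-07 m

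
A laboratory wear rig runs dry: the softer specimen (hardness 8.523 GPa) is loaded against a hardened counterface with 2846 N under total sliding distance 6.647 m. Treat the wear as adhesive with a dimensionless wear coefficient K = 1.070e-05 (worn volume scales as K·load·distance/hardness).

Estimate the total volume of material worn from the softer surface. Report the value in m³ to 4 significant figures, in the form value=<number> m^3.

Each operation carries full precision — intermediate values are shown rounded — rounded once at the end to 4 significant digits.
Hardness H = 8.523 GPa = 8.523e+09 Pa.
SI base units throughout: W = 2846 N, H = 8.523e+09 Pa, K = 1.070e-05.
Archard relation: V = K·W·L/H = 1.070e-05 · 2846 · 6.647 / 8.523e+09 = 2.375e-11 m³.

value=2.375e-11 m^3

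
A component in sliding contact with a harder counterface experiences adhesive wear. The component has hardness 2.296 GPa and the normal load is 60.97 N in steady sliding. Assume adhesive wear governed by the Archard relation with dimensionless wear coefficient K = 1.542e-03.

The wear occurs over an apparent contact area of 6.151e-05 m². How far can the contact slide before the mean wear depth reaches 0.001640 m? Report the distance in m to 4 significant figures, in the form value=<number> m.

value=2464 m

The algebra maintains exact precision. Quoted intermediates are rounded. Rounded once at the end: 4 significant digits.
Convert: Hardness H = 2.296 GPa = 2.296e+09 Pa.
SI base units throughout: W = 60.97 N, H = 2.296e+09 Pa, K = 1.542e-03.
Wearable volume V_lim = h_lim·A = 0.001640 · 6.151e-05 = 1.009e-07 m³.
So the life L = V_lim·H/(K·W) = 1.009e-07 · 2.296e+09 / (1.542e-03 · 60.97) = 2464 m.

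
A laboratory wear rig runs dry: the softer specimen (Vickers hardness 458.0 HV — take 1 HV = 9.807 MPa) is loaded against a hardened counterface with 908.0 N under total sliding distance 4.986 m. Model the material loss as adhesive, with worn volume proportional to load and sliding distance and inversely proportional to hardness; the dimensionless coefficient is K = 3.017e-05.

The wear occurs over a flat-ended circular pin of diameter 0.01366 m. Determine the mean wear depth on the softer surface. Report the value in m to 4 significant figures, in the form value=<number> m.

Each operation maintains exact precision — shown intermediates are rounded; a lone final rounding to four significant digits.
Hardness H = 458.0 HV × 9.807 MPa/HV = 4492 MPa = 4.492e+09 Pa.
Contact area A = π·d²/4 = π·(0.01366 m)²/4 = 1.466e-04 m².
Collected in SI base units: W = 908.0 N, H = 4.492e+09 Pa, K = 3.017e-05.
Archard relation: V = K·W·L/H = 3.017e-05 · 908.0 · 4.986 / 4.492e+09 = 3.041e-11 m³.
Mean wear depth h = V/A = 3.041e-11 / 1.466e-04 = 2.075e-07 m.

value=2.075e-07 m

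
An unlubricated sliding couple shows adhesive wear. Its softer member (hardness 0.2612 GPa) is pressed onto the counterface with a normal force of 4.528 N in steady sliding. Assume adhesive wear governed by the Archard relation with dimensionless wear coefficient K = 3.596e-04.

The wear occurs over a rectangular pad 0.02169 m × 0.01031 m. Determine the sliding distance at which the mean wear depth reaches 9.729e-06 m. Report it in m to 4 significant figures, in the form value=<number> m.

Each operation runs at full precision, and intermediate values are shown rounded — a lone final rounding: four significant figures.
Convert: Hardness H = 0.2612 GPa = 2.612e+08 Pa.
Convert: Contact area A = 0.02169 m × 0.01031 m = 2.236e-04 m².
Collected in SI base units: W = 4.528 N, H = 2.612e+08 Pa, K = 3.596e-04.
At the depth limit, V_lim = h_lim·A = 9.729e-06 · 2.236e-04 = 2.176e-09 m³.
Inverting, life L = V_lim·H/(K·W) = 2.176e-09 · 2.612e+08 / (3.596e-04 · 4.528) = 349.0 m.

value=349.0 m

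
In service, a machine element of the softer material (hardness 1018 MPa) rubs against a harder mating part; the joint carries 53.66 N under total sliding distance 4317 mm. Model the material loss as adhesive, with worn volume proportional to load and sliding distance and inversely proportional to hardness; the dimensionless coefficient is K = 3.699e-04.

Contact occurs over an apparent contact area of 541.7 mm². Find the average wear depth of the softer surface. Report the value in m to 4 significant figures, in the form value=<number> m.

All arithmetic holds exact precision; the intermediates appear rounded; rounded just once, at 4 significant digits.
Sliding distance L = 4317 mm = 4.317 m.
Hardness H = 1018 MPa = 1.018e+09 Pa.
Contact area A = 541.7 mm² = 5.417e-04 m².
Working in SI base units: W = 53.66 N, H = 1.018e+09 Pa, K = 3.699e-04.
Archard relation: V = K·W·L/H = 3.699e-04 · 53.66 · 4.317 / 1.018e+09 = 8.417e-11 m³.
Mean wear depth h = V/A = 8.417e-11 / 5.417e-04 = 1.554e-07 m.

value=1.554e-07 m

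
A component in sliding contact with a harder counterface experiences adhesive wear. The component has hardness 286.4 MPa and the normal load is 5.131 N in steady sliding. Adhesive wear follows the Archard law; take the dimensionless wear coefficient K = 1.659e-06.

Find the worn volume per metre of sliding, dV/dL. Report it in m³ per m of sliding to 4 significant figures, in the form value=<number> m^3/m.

All working math keeps exact precision, and the intermediates are printed rounded — one final rounding to 4 significant digits.
Hardness H = 286.4 MPa = 2.864e+08 Pa.
Restated in SI base units: W = 5.131 N, H = 2.864e+08 Pa, K = 1.659e-06.
Rate of wear dV/dL = K·W/H, per unit distance: 1.659e-06 · 5.131 / 2.864e+08 = 2.972e-14 m³/m.

value=2.972e-14 m^3/m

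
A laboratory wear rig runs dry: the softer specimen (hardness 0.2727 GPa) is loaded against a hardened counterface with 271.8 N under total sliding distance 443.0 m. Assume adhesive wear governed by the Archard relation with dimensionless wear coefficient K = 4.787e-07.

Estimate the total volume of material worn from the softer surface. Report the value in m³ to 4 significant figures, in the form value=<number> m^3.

The algebra carries exact precision — intermediate values appear rounded. Rounded once at the end, at four significant digits.
Convert: Hardness H = 0.2727 GPa = 2.727e+08 Pa.
Restated in SI base units: W = 271.8 N, H = 2.727e+08 Pa, K = 4.787e-07.
By Archard's law, V = K·W·L/H = 4.787e-07 · 271.8 · 443.0 / 2.727e+08 = 2.114e-10 m³.

value=2.114e-10 m^3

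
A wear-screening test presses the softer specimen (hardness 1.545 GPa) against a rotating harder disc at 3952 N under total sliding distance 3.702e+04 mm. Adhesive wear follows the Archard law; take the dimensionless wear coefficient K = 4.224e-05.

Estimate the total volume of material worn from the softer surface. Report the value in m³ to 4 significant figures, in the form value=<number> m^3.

value=4.000e-09 m^3

Intermediate values appear rounded; all arithmetic keeps full float precision. Rounded once at the end, at four significant figures.
Convert: The distance L = 3.702e+04 mm = 37.02 m.
Convert: Hardness H = 1.545 GPa = 1.545e+09 Pa.
In SI base units: W = 3952 N, H = 1.545e+09 Pa, K = 4.224e-05.
The Archard volume V = K·W·L/H = 4.224e-05 · 3952 · 37.02 / 1.545e+09 = 4.000e-09 m³.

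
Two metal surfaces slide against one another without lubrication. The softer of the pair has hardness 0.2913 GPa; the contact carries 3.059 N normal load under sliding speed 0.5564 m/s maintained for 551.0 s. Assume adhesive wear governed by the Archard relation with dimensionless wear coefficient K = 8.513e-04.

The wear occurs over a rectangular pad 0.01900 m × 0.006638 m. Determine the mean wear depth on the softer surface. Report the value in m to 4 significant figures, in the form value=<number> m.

Each operation holds exact precision — the intermediates appear rounded, and one final rounding, at four significant figures.
Total distance L = v·t = 0.5564 m/s × 551.0 s = 306.6 m.
Hardness H = 0.2913 GPa = 2.913e+08 Pa.
Contact area A = 0.01900 m × 0.006638 m = 1.261e-04 m².
Collected in SI base units: W = 3.059 N, H = 2.913e+08 Pa, K = 8.513e-04.
Archard relation: V = K·W·L/H = 8.513e-04 · 3.059 · 306.6 / 2.913e+08 = 2.741e-09 m³.
Depth of wear h = V/A = 2.741e-09 / 1.261e-04 = 2.173e-05 m.

value=2.173e-05 m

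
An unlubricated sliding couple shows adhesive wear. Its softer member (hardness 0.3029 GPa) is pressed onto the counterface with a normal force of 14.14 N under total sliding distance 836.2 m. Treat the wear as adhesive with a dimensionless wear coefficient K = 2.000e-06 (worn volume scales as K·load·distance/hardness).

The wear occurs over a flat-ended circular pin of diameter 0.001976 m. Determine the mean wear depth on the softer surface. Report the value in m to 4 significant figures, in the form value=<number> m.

Intermediate values are printed rounded, and the algebra holds full precision — rounded just once, at four significant digits.
Hardness H = 0.3029 GPa = 3.029e+08 Pa.
Contact area A = π·d²/4 = π·(0.001976 m)²/4 = 3.067e-06 m².
In SI base units, W = 14.14 N, H = 3.029e+08 Pa, K = 2.000e-06.
Worn volume V = K·W·L/H = 2.000e-06 · 14.14 · 836.2 / 3.029e+08 = 7.807e-11 m³.
Depth of wear h = V/A = 7.807e-11 / 3.067e-06 = 2.546e-05 m.

value=2.546e-05 m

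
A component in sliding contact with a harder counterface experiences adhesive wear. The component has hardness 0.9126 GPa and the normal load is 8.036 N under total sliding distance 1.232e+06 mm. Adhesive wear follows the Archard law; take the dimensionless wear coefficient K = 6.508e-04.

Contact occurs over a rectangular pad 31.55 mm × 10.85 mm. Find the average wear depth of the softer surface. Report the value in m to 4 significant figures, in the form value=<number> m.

value=2.062e-05 m

Printed values are rounded. Each operation carries full float precision. Rounded just once: four significant digits.
Convert: The distance L = 1.232e+06 mm = 1232 m.
Convert: Hardness H = 0.9126 GPa = 9.126e+08 Pa.
Convert: Pad sides 31.55 mm × 10.85 mm = 0.03155 m × 0.01085 m. Contact area A = 0.03155 m × 0.01085 m = 3.423e-04 m².
As SI base values: W = 8.036 N, H = 9.126e+08 Pa, K = 6.508e-04.
Volume removed: V = K·W·L/H = 6.508e-04 · 8.036 · 1232 / 9.126e+08 = 7.060e-09 m³.
Mean depth h = V/A = 7.060e-09 / 3.423e-04 = 2.062e-05 m.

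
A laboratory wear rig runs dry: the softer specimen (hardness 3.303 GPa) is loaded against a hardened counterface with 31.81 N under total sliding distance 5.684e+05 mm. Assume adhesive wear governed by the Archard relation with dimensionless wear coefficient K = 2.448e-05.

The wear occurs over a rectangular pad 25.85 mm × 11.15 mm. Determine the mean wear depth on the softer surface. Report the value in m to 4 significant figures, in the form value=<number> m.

value=4.649e-07 m

Displayed values are rounded — all working math keeps exact precision; one last rounding, at four significant digits.
Distance L = 5.684e+05 mm = 568.4 m.
Hardness H = 3.303 GPa = 3.303e+09 Pa.
Pad sides 25.85 mm × 11.15 mm = 0.02585 m × 0.01115 m. Contact area A = 0.02585 m × 0.01115 m = 2.882e-04 m².
In SI base units, W = 31.81 N, H = 3.303e+09 Pa, K = 2.448e-05.
Apply Archard: V = K·W·L/H = 2.448e-05 · 31.81 · 568.4 / 3.303e+09 = 1.340e-10 m³.
Depth of wear h = V/A = 1.340e-10 / 2.882e-04 = 4.649e-07 m.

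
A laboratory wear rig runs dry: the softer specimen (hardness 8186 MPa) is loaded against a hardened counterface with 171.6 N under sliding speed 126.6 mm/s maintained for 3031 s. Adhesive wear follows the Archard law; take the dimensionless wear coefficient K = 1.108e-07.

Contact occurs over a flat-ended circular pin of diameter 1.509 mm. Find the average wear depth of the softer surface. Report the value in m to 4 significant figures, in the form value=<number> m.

value=4.984e-07 m

The computation maintains full precision. Intermediate values are displayed rounded, and one final rounding to 4 significant figures.
Convert: Sliding speed v = 126.6 mm/s = 0.1266 m/s. Sliding distance L = v·t = 0.1266 m/s × 3031 s = 383.7 m.
Convert: Hardness H = 8186 MPa = 8.186e+09 Pa.
Convert: Pin diameter d = 1.509 mm = 0.001509 m. Contact area A = π·d²/4 = π·(0.001509 m)²/4 = 1.788e-06 m².
Working in SI base units: W = 171.6 N, H = 8.186e+09 Pa, K = 1.108e-07.
Wear volume V = K·W·L/H = 1.108e-07 · 171.6 · 383.7 / 8.186e+09 = 8.913e-13 m³.
Average depth h = V/A = 8.913e-13 / 1.788e-06 = 4.984e-07 m.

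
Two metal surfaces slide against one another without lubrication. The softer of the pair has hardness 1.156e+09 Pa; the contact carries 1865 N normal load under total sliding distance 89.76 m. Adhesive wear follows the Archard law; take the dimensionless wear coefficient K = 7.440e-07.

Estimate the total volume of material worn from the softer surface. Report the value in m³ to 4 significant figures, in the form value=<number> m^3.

Every step keeps full precision — intermediates are printed rounded; a lone final rounding to 4 significant figures.
In SI base units: W = 1865 N, H = 1.156e+09 Pa, K = 7.440e-07.
Worn volume V = K·W·L/H = 7.440e-07 · 1865 · 89.76 / 1.156e+09 = 1.077e-10 m³.

value=1.077e-10 m^3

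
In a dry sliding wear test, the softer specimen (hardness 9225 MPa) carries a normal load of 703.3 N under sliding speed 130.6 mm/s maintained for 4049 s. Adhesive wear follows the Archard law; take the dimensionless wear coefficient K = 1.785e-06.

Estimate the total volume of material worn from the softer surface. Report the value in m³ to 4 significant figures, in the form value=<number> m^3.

value=7.196e-11 m^3

Intermediate values are printed rounded. Every step holds full precision; rounded just once: four significant figures.
Sliding speed v = 130.6 mm/s = 0.1306 m/s. Distance covered L = v·t = 0.1306 m/s × 4049 s = 528.8 m.
Hardness H = 9225 MPa = 9.225e+09 Pa.
Expressed in SI base units: W = 703.3 N, H = 9.225e+09 Pa, K = 1.785e-06.
By Archard's law, V = K·W·L/H = 1.785e-06 · 703.3 · 528.8 / 9.225e+09 = 7.196e-11 m³.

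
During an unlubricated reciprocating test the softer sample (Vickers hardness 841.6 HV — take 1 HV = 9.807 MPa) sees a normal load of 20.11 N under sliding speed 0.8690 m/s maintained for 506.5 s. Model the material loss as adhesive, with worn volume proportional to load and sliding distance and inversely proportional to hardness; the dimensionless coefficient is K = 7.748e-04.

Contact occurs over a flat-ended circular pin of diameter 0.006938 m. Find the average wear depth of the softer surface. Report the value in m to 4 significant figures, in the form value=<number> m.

Printed values are rounded, and the computation keeps exact precision. Rounded once at the end to 4 significant digits.
Total distance L = v·t = 0.8690 m/s × 506.5 s = 440.1 m.
Hardness H = 841.6 HV × 9.807 MPa/HV = 8254 MPa = 8.254e+09 Pa.
Contact area A = π·d²/4 = π·(0.006938 m)²/4 = 3.781e-05 m².
Working in SI base units: W = 20.11 N, H = 8.254e+09 Pa, K = 7.748e-04.
Archard relation: V = K·W·L/H = 7.748e-04 · 20.11 · 440.1 / 8.254e+09 = 8.309e-10 m³.
Average depth h = V/A = 8.309e-10 / 3.781e-05 = 2.198e-05 m.

value=2.198e-05 m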